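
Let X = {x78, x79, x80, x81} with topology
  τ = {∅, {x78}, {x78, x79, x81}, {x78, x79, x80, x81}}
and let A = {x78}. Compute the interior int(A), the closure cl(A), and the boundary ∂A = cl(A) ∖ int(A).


int(A) = {x78}, cl(A) = {x78, x79, x80, x81}, ∂A = {x79, x80, x81}.

Closed sets in (X, τ) are complements of opens:
  closed(X, τ) = {∅, {x80}, {x79, x80, x81}, {x78, x79, x80, x81}}.
int(A) = ⋃ {U ∈ τ : U ⊆ A}. Opens contained in A: ∅, {x78}.
Taking the union of these: int(A) = {x78}.
cl(A) = ⋂ {C closed : A ⊆ C}. Closed sets containing A: {x78, x79, x80, x81}.
Intersecting these: cl(A) = {x78, x79, x80, x81}.
∂A = cl(A) ∖ int(A) = {x78, x79, x80, x81} ∖ {x78} = {x79, x80, x81}.


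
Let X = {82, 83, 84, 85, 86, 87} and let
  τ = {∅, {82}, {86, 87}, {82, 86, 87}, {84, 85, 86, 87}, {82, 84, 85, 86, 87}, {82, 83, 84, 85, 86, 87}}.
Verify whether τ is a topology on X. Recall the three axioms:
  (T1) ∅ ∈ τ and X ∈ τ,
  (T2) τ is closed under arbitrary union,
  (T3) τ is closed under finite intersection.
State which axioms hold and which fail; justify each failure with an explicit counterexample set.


τ IS a topology on X.

Axiom (T1): ∅ ∈ τ? Yes; X ∈ τ? Yes.
Axiom (T2/T3): check pairwise unions and intersections of members of τ.
All pairwise intersections and unions checked — each lies in τ. Therefore τ satisfies (T1), (T2), (T3): it IS a topology on X.


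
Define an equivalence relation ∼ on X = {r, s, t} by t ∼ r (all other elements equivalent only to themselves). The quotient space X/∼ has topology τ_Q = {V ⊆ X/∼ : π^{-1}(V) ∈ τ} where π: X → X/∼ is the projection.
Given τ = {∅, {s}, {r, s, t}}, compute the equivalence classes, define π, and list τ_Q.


X/∼ = {[r=t], [s]}; |τ_Q| = 3.

Equivalence classes: [r=t], [s].
Quotient map π: X → X/∼ sends r ↦ [r=t], s ↦ [s], t ↦ [r=t].
For each subset V ⊆ X/∼, compute π^{-1}(V) ⊆ X and check whether π^{-1}(V) ∈ τ. V is open in τ_Q iff π^{-1}(V) ∈ τ.
  V = {}: π^{-1}(V) = ∅ ∈ τ ✓.
  V = {[r=t]}: π^{-1}(V) = {r, t} ∉ τ ✗.
  V = {[s]}: π^{-1}(V) = {s} ∈ τ ✓.
  V = {[r=t], [s]}: π^{-1}(V) = {r, s, t} ∈ τ ✓.
Open sets in the quotient: τ_Q = {{}, {[s]}, {[r=t], [s]}} (3 elements).


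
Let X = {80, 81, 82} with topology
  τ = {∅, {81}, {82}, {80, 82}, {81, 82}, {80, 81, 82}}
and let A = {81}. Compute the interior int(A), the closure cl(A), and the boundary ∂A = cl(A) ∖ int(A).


int(A) = {81}, cl(A) = {81}, ∂A = ∅.

Closed sets in (X, τ) are complements of opens:
  closed(X, τ) = {∅, {80}, {81}, {80, 81}, {80, 82}, {80, 81, 82}}.
int(A) = ⋃ {U ∈ τ : U ⊆ A}. Opens contained in A: ∅, {81}.
Taking the union of these: int(A) = {81}.
cl(A) = ⋂ {C closed : A ⊆ C}. Closed sets containing A: {81}, {80, 81}, {80, 81, 82}.
Intersecting these: cl(A) = {81}.
∂A = cl(A) ∖ int(A) = {81} ∖ {81} = ∅.


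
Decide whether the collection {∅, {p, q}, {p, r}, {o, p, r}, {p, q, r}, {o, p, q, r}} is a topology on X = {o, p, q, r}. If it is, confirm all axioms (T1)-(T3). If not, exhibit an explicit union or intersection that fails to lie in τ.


τ is NOT a topology on X.

Axiom (T1): ∅ ∈ τ? Yes; X ∈ τ? Yes.
Axiom (T2/T3): check pairwise unions and intersections of members of τ.
Counterexample for (T3): {p, q} ∩ {p, r} = {p} ∉ τ. Therefore τ is NOT a topology.


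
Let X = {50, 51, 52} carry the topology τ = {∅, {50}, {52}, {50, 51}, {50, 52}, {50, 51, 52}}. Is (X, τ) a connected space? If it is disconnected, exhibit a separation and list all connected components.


(X, τ) is disconnected; components = [{52}, {50, 51}].

Find clopen sets (U ∈ τ with X ∖ U ∈ τ):
  U = ∅, X ∖ U = {50, 51, 52} — both open, so U is clopen.
  U = {52}, X ∖ U = {50, 51} — both open, so U is clopen.
  U = {50, 51}, X ∖ U = {52} — both open, so U is clopen.
  U = {50, 51, 52}, X ∖ U = ∅ — both open, so U is clopen.
Nontrivial clopen(s) exist: e.g. {50, 51}. So (X, τ) is disconnected.
Compute connected components by grouping points that agree on all clopens:
  component: {52}
  component: {50, 51}


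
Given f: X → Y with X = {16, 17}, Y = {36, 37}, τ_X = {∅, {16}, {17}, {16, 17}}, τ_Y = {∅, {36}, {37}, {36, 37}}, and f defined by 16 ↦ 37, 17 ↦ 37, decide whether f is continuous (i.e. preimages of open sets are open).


f IS continuous.

Compute f^{-1}(U) for each U ∈ τ_Y:
  U = ∅: f^{-1}(U) = ∅ ∈ τ_X ✓.
  U = {36}: f^{-1}(U) = ∅ ∈ τ_X ✓.
  U = {37}: f^{-1}(U) = {16, 17} ∈ τ_X ✓.
  U = {36, 37}: f^{-1}(U) = {16, 17} ∈ τ_X ✓.
Every preimage lies in τ_X, so f IS continuous.


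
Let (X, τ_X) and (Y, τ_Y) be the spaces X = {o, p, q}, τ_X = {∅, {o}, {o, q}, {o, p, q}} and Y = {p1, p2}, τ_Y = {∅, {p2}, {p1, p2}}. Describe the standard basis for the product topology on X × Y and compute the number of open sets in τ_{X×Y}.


Basis B = {∅ × ∅, {o} × {p2}, {o} × {p1, p2}, {o, q} × {p2}, {o, p, q} × {p2}, {o, q} × {p1, p2}, {o, p, q} × {p1, p2}}; |τ_{X×Y}| = 10.

Enumerate products U × V with U ∈ τ_X, V ∈ τ_Y (deduplicated):
  ∅ × ∅ = {} (∅)
  {o} × {p2} = {(o,p2)}
  {o} × {p1, p2} = {(o,p1), (o,p2)}
  {o, q} × {p2} = {(o,p2), (q,p2)}
  {o, p, q} × {p2} = {(o,p2), (p,p2), (q,p2)}
  {o, q} × {p1, p2} = {(o,p1), (o,p2), (q,p1), (q,p2)}
  {o, p, q} × {p1, p2} = {(o,p1), (o,p2), (p,p1), (p,p2), (q,p1), (q,p2)}
These 7 distinct sets form the basis B.
Close under arbitrary unions to get τ_{X×Y}; counting gives |τ_{X×Y}| = 10.


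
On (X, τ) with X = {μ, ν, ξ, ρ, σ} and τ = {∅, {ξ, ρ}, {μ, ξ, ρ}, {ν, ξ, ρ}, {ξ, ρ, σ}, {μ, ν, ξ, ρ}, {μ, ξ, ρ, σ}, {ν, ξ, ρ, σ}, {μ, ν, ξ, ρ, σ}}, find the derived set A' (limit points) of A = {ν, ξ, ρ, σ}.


A' = {μ, ν, ξ, ρ, σ}

For each x ∈ X, list the open sets U ∈ τ with x ∈ U, then check whether U ∩ (A ∖ {x}) ≠ ∅ for every such U.
  x = μ: opens ∋ x are {μ, ξ, ρ}, {μ, ν, ξ, ρ}, {μ, ξ, ρ, σ}, {μ, ν, ξ, ρ, σ}; each meets A ∖ {μ}, so x IS a limit point.
  x = ν: opens ∋ x are {ν, ξ, ρ}, {μ, ν, ξ, ρ}, {ν, ξ, ρ, σ}, {μ, ν, ξ, ρ, σ}; each meets A ∖ {ν}, so x IS a limit point.
  x = ξ: opens ∋ x are {ξ, ρ}, {μ, ξ, ρ}, {ν, ξ, ρ}, {ξ, ρ, σ}, {μ, ν, ξ, ρ}, {μ, ξ, ρ, σ}, {ν, ξ, ρ, σ}, {μ, ν, ξ, ρ, σ}; each meets A ∖ {ξ}, so x IS a limit point.
  x = ρ: opens ∋ x are {ξ, ρ}, {μ, ξ, ρ}, {ν, ξ, ρ}, {ξ, ρ, σ}, {μ, ν, ξ, ρ}, {μ, ξ, ρ, σ}, {ν, ξ, ρ, σ}, {μ, ν, ξ, ρ, σ}; each meets A ∖ {ρ}, so x IS a limit point.
  x = σ: opens ∋ x are {ξ, ρ, σ}, {μ, ξ, ρ, σ}, {ν, ξ, ρ, σ}, {μ, ν, ξ, ρ, σ}; each meets A ∖ {σ}, so x IS a limit point.
Collecting: A' = {μ, ν, ξ, ρ, σ}.


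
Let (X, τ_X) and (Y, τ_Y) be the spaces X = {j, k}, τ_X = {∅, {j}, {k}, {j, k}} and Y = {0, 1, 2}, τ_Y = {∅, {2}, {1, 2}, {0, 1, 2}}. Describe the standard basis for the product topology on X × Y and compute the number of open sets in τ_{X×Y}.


Basis B = {∅ × ∅, {j} × {2}, {k} × {2}, {j} × {1, 2}, {j, k} × {2}, {k} × {1, 2}, {j} × {0, 1, 2}, {k} × {0, 1, 2}, {j, k} × {1, 2}, {j, k} × {0, 1, 2}}; |τ_{X×Y}| = 16.

Enumerate products U × V with U ∈ τ_X, V ∈ τ_Y (deduplicated):
  ∅ × ∅ = {} (∅)
  {j} × {2} = {(j,2)}
  {k} × {2} = {(k,2)}
  {j} × {1, 2} = {(j,1), (j,2)}
  {j, k} × {2} = {(j,2), (k,2)}
  {k} × {1, 2} = {(k,1), (k,2)}
  {j} × {0, 1, 2} = {(j,0), (j,1), (j,2)}
  {k} × {0, 1, 2} = {(k,0), (k,1), (k,2)}
  {j, k} × {1, 2} = {(j,1), (j,2), (k,1), (k,2)}
  {j, k} × {0, 1, 2} = {(j,0), (j,1), (j,2), (k,0), (k,1), (k,2)}
These 10 distinct sets form the basis B.
Close under arbitrary unions to get τ_{X×Y}; counting gives |τ_{X×Y}| = 16.


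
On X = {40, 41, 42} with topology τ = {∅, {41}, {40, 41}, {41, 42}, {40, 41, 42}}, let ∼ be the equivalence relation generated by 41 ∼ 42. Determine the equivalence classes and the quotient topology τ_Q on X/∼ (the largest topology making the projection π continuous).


X/∼ = {[40], [41=42]}; |τ_Q| = 3.

Equivalence classes: [40], [41=42].
Quotient map π: X → X/∼ sends 40 ↦ [40], 41 ↦ [41=42], 42 ↦ [41=42].
For each subset V ⊆ X/∼, compute π^{-1}(V) ⊆ X and check whether π^{-1}(V) ∈ τ. V is open in τ_Q iff π^{-1}(V) ∈ τ.
  V = {}: π^{-1}(V) = ∅ ∈ τ ✓.
  V = {[40]}: π^{-1}(V) = {40} ∉ τ ✗.
  V = {[41=42]}: π^{-1}(V) = {41, 42} ∈ τ ✓.
  V = {[40], [41=42]}: π^{-1}(V) = {40, 41, 42} ∈ τ ✓.
Open sets in the quotient: τ_Q = {{}, {[41=42]}, {[40], [41=42]}} (3 elements).


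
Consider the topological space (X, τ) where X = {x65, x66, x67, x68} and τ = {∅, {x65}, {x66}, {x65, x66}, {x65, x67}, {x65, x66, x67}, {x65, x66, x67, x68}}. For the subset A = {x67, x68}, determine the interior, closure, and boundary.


int(A) = ∅, cl(A) = {x67, x68}, ∂A = {x67, x68}.

Closed sets in (X, τ) are complements of opens:
  closed(X, τ) = {∅, {x68}, {x66, x68}, {x67, x68}, {x65, x67, x68}, {x66, x67, x68}, {x65, x66, x67, x68}}.
int(A) = ⋃ {U ∈ τ : U ⊆ A}. Opens contained in A: ∅.
Taking the union of these: int(A) = ∅.
cl(A) = ⋂ {C closed : A ⊆ C}. Closed sets containing A: {x67, x68}, {x65, x67, x68}, {x66, x67, x68}, {x65, x66, x67, x68}.
Intersecting these: cl(A) = {x67, x68}.
∂A = cl(A) ∖ int(A) = {x67, x68} ∖ ∅ = {x67, x68}.


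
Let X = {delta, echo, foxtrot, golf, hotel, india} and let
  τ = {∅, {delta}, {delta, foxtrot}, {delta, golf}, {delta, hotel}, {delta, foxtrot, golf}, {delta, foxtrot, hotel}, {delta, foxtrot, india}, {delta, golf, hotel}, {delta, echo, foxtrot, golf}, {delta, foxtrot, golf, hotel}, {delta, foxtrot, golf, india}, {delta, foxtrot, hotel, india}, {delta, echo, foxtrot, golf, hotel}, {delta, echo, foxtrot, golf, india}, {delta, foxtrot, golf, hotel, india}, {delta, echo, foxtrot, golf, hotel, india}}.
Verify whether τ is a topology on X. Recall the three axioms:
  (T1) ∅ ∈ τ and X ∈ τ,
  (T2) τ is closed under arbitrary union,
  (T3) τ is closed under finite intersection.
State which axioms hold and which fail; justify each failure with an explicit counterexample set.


τ IS a topology on X.

Axiom (T1): ∅ ∈ τ? Yes; X ∈ τ? Yes.
Axiom (T2/T3): check pairwise unions and intersections of members of τ.
All pairwise intersections and unions checked — each lies in τ. Therefore τ satisfies (T1), (T2), (T3): it IS a topology on X.


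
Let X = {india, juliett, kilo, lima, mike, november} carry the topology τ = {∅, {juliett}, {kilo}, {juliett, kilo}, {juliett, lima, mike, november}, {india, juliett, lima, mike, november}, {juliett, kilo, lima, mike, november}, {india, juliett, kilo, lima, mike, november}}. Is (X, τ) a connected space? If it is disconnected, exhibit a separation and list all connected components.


(X, τ) is disconnected; components = [{kilo}, {india, juliett, lima, mike, november}].

Find clopen sets (U ∈ τ with X ∖ U ∈ τ):
  U = ∅, X ∖ U = {india, juliett, kilo, lima, mike, november} — both open, so U is clopen.
  U = {kilo}, X ∖ U = {india, juliett, lima, mike, november} — both open, so U is clopen.
  U = {india, juliett, lima, mike, november}, X ∖ U = {kilo} — both open, so U is clopen.
  U = {india, juliett, kilo, lima, mike, november}, X ∖ U = ∅ — both open, so U is clopen.
Nontrivial clopen(s) exist: e.g. {india, juliett, lima, mike, november}. So (X, τ) is disconnected.
Compute connected components by grouping points that agree on all clopens:
  component: {kilo}
  component: {india, juliett, lima, mike, november}


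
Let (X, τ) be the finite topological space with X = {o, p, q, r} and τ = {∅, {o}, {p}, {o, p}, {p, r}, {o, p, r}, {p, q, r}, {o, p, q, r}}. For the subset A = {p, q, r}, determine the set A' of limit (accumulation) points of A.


A' = {q, r}

For each x ∈ X, list the open sets U ∈ τ with x ∈ U, then check whether U ∩ (A ∖ {x}) ≠ ∅ for every such U.
  x = o: open {o} ∋ x has {o} ∩ (A ∖ {o}) = ∅, so x is NOT a limit point.
  x = p: open {p} ∋ x has {p} ∩ (A ∖ {p}) = ∅, so x is NOT a limit point.
  x = q: opens ∋ x are {p, q, r}, {o, p, q, r}; each meets A ∖ {q}, so x IS a limit point.
  x = r: opens ∋ x are {p, r}, {o, p, r}, {p, q, r}, {o, p, q, r}; each meets A ∖ {r}, so x IS a limit point.
Collecting: A' = {q, r}.


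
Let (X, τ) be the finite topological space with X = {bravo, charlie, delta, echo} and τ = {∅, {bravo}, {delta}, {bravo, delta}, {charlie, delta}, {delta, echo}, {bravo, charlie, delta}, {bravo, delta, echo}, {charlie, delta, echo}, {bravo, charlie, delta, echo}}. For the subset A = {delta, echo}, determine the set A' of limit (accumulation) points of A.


A' = {charlie, echo}

For each x ∈ X, list the open sets U ∈ τ with x ∈ U, then check whether U ∩ (A ∖ {x}) ≠ ∅ for every such U.
  x = bravo: open {bravo} ∋ x has {bravo} ∩ (A ∖ {bravo}) = ∅, so x is NOT a limit point.
  x = charlie: opens ∋ x are {charlie, delta}, {bravo, charlie, delta}, {charlie, delta, echo}, {bravo, charlie, delta, echo}; each meets A ∖ {charlie}, so x IS a limit point.
  x = delta: open {delta} ∋ x has {delta} ∩ (A ∖ {delta}) = ∅, so x is NOT a limit point.
  x = echo: opens ∋ x are {delta, echo}, {bravo, delta, echo}, {charlie, delta, echo}, {bravo, charlie, delta, echo}; each meets A ∖ {echo}, so x IS a limit point.
Collecting: A' = {charlie, echo}.


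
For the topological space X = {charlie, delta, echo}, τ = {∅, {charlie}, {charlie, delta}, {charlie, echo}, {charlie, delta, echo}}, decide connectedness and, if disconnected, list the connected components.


(X, τ) is connected.

Find clopen sets (U ∈ τ with X ∖ U ∈ τ):
  U = ∅, X ∖ U = {charlie, delta, echo} — both open, so U is clopen.
  U = {charlie, delta, echo}, X ∖ U = ∅ — both open, so U is clopen.
Only trivial clopens (∅ and X) exist, so (X, τ) is connected.
Compute connected components by grouping points that agree on all clopens:
  component: {charlie, delta, echo}


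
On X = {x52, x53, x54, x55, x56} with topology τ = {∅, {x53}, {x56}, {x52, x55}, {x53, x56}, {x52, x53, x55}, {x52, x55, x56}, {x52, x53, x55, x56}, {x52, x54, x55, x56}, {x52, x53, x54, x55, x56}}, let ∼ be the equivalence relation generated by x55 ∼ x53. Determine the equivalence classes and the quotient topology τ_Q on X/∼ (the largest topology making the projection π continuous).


X/∼ = {[x52], [x53=x55], [x54], [x56]}; |τ_Q| = 5.

Equivalence classes: [x52], [x53=x55], [x54], [x56].
Quotient map π: X → X/∼ sends x52 ↦ [x52], x53 ↦ [x53=x55], x54 ↦ [x54], x55 ↦ [x53=x55], x56 ↦ [x56].
For each subset V ⊆ X/∼, compute π^{-1}(V) ⊆ X and check whether π^{-1}(V) ∈ τ. V is open in τ_Q iff π^{-1}(V) ∈ τ.
  V = {}: π^{-1}(V) = ∅ ∈ τ ✓.
  V = {[x52]}: π^{-1}(V) = {x52} ∉ τ ✗.
  V = {[x53=x55]}: π^{-1}(V) = {x53, x55} ∉ τ ✗.
  V = {[x52], [x53=x55]}: π^{-1}(V) = {x52, x53, x55} ∈ τ ✓.
  V = {[x54]}: π^{-1}(V) = {x54} ∉ τ ✗.
  V = {[x52], [x54]}: π^{-1}(V) = {x52, x54} ∉ τ ✗.
  V = {[x53=x55], [x54]}: π^{-1}(V) = {x53, x54, x55} ∉ τ ✗.
  V = {[x52], [x53=x55], [x54]}: π^{-1}(V) = {x52, x53, x54, x55} ∉ τ ✗.
  V = {[x56]}: π^{-1}(V) = {x56} ∈ τ ✓.
  V = {[x52], [x56]}: π^{-1}(V) = {x52, x56} ∉ τ ✗.
  V = {[x53=x55], [x56]}: π^{-1}(V) = {x53, x55, x56} ∉ τ ✗.
  V = {[x52], [x53=x55], [x56]}: π^{-1}(V) = {x52, x53, x55, x56} ∈ τ ✓.
  V = {[x54], [x56]}: π^{-1}(V) = {x54, x56} ∉ τ ✗.
  V = {[x52], [x54], [x56]}: π^{-1}(V) = {x52, x54, x56} ∉ τ ✗.
  V = {[x53=x55], [x54], [x56]}: π^{-1}(V) = {x53, x54, x55, x56} ∉ τ ✗.
  V = {[x52], [x53=x55], [x54], [x56]}: π^{-1}(V) = {x52, x53, x54, x55, x56} ∈ τ ✓.
Open sets in the quotient: τ_Q = {{}, {[x52], [x53=x55]}, {[x56]}, {[x52], [x53=x55], [x56]}, {[x52], [x53=x55], [x54], [x56]}} (5 elements).


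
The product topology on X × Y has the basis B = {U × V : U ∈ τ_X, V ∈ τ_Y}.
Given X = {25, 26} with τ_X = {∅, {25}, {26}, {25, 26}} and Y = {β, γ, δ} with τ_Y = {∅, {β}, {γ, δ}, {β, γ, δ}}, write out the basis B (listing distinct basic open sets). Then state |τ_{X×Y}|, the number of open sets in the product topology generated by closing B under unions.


Basis B = {∅ × ∅, {25} × {β}, {26} × {β}, {25, 26} × {β}, {25} × {γ, δ}, {26} × {γ, δ}, {25} × {β, γ, δ}, {26} × {β, γ, δ}, {25, 26} × {γ, δ}, {25, 26} × {β, γ, δ}}; |τ_{X×Y}| = 16.

Enumerate products U × V with U ∈ τ_X, V ∈ τ_Y (deduplicated):
  ∅ × ∅ = {} (∅)
  {25} × {β} = {(25,β)}
  {26} × {β} = {(26,β)}
  {25, 26} × {β} = {(25,β), (26,β)}
  {25} × {γ, δ} = {(25,γ), (25,δ)}
  {26} × {γ, δ} = {(26,γ), (26,δ)}
  {25} × {β, γ, δ} = {(25,β), (25,γ), (25,δ)}
  {26} × {β, γ, δ} = {(26,β), (26,γ), (26,δ)}
  {25, 26} × {γ, δ} = {(25,γ), (25,δ), (26,γ), (26,δ)}
  {25, 26} × {β, γ, δ} = {(25,β), (25,γ), (25,δ), (26,β), (26,γ), (26,δ)}
These 10 distinct sets form the basis B.
Close under arbitrary unions to get τ_{X×Y}; counting gives |τ_{X×Y}| = 16.


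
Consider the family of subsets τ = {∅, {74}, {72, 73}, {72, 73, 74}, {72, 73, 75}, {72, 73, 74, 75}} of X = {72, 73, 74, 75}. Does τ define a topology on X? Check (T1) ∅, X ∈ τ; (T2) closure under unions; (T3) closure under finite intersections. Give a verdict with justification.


τ IS a topology on X.

Axiom (T1): ∅ ∈ τ? Yes; X ∈ τ? Yes.
Axiom (T2/T3): check pairwise unions and intersections of members of τ.
All pairwise intersections and unions checked — each lies in τ. Therefore τ satisfies (T1), (T2), (T3): it IS a topology on X.


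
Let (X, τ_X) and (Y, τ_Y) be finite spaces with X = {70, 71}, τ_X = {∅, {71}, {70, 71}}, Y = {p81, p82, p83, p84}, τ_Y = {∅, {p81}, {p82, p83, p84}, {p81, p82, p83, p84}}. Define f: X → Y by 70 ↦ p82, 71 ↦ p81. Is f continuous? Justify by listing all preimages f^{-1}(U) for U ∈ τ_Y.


f is NOT continuous.

Compute f^{-1}(U) for each U ∈ τ_Y:
  U = ∅: f^{-1}(U) = ∅ ∈ τ_X ✓.
  U = {p81}: f^{-1}(U) = {71} ∈ τ_X ✓.
  U = {p82, p83, p84}: f^{-1}(U) = {70} ∉ τ_X ✗.
  U = {p81, p82, p83, p84}: f^{-1}(U) = {70, 71} ∈ τ_X ✓.
Found U = {p82, p83, p84} with f^{-1}(U) = {70} not in τ_X. Therefore f is NOT continuous.


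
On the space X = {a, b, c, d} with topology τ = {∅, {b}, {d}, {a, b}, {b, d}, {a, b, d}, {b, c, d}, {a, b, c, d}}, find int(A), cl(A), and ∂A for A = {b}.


int(A) = {b}, cl(A) = {a, b, c}, ∂A = {a, c}.

Closed sets in (X, τ) are complements of opens:
  closed(X, τ) = {∅, {a}, {c}, {a, c}, {c, d}, {a, b, c}, {a, c, d}, {a, b, c, d}}.
int(A) = ⋃ {U ∈ τ : U ⊆ A}. Opens contained in A: ∅, {b}.
Taking the union of these: int(A) = {b}.
cl(A) = ⋂ {C closed : A ⊆ C}. Closed sets containing A: {a, b, c}, {a, b, c, d}.
Intersecting these: cl(A) = {a, b, c}.
∂A = cl(A) ∖ int(A) = {a, b, c} ∖ {b} = {a, c}.


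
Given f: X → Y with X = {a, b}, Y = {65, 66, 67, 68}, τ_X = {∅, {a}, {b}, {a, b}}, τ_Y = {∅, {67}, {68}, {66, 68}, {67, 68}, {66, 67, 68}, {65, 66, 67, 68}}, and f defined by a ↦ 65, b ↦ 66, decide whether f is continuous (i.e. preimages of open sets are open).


f IS continuous.

Compute f^{-1}(U) for each U ∈ τ_Y:
  U = ∅: f^{-1}(U) = ∅ ∈ τ_X ✓.
  U = {67}: f^{-1}(U) = ∅ ∈ τ_X ✓.
  U = {68}: f^{-1}(U) = ∅ ∈ τ_X ✓.
  U = {66, 68}: f^{-1}(U) = {b} ∈ τ_X ✓.
  U = {67, 68}: f^{-1}(U) = ∅ ∈ τ_X ✓.
  U = {66, 67, 68}: f^{-1}(U) = {b} ∈ τ_X ✓.
  U = {65, 66, 67, 68}: f^{-1}(U) = {a, b} ∈ τ_X ✓.
Every preimage lies in τ_X, so f IS continuous.


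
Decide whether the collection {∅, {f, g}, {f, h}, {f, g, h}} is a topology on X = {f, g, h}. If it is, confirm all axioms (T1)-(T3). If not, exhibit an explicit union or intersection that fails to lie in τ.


τ is NOT a topology on X.

Axiom (T1): ∅ ∈ τ? Yes; X ∈ τ? Yes.
Axiom (T2/T3): check pairwise unions and intersections of members of τ.
Counterexample for (T3): {f, g} ∩ {f, h} = {f} ∉ τ. Therefore τ is NOT a topology.


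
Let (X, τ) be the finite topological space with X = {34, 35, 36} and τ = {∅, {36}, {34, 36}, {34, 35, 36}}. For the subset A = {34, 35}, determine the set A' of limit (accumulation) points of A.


A' = {35}

For each x ∈ X, list the open sets U ∈ τ with x ∈ U, then check whether U ∩ (A ∖ {x}) ≠ ∅ for every such U.
  x = 34: open {34, 36} ∋ x has {34, 36} ∩ (A ∖ {34}) = ∅, so x is NOT a limit point.
  x = 35: opens ∋ x are {34, 35, 36}; each meets A ∖ {35}, so x IS a limit point.
  x = 36: open {36} ∋ x has {36} ∩ (A ∖ {36}) = ∅, so x is NOT a limit point.
Collecting: A' = {35}.


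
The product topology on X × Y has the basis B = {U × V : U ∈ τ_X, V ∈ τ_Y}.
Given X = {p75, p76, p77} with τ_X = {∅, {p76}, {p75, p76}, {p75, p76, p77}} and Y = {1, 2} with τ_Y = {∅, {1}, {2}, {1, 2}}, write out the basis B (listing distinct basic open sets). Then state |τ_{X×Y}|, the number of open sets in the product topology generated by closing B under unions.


Basis B = {∅ × ∅, {p76} × {1}, {p76} × {2}, {p75, p76} × {1}, {p75, p76} × {2}, {p76} × {1, 2}, {p75, p76, p77} × {1}, {p75, p76, p77} × {2}, {p75, p76} × {1, 2}, {p75, p76, p77} × {1, 2}}; |τ_{X×Y}| = 16.

Enumerate products U × V with U ∈ τ_X, V ∈ τ_Y (deduplicated):
  ∅ × ∅ = {} (∅)
  {p76} × {1} = {(p76,1)}
  {p76} × {2} = {(p76,2)}
  {p75, p76} × {1} = {(p75,1), (p76,1)}
  {p75, p76} × {2} = {(p75,2), (p76,2)}
  {p76} × {1, 2} = {(p76,1), (p76,2)}
  {p75, p76, p77} × {1} = {(p75,1), (p76,1), (p77,1)}
  {p75, p76, p77} × {2} = {(p75,2), (p76,2), (p77,2)}
  {p75, p76} × {1, 2} = {(p75,1), (p75,2), (p76,1), (p76,2)}
  {p75, p76, p77} × {1, 2} = {(p75,1), (p75,2), (p76,1), (p76,2), (p77,1), (p77,2)}
These 10 distinct sets form the basis B.
Close under arbitrary unions to get τ_{X×Y}; counting gives |τ_{X×Y}| = 16.


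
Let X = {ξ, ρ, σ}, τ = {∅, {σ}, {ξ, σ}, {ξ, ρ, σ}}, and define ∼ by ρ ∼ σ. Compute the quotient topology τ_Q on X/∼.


X/∼ = {[ξ], [ρ=σ]}; |τ_Q| = 2.

Equivalence classes: [ξ], [ρ=σ].
Quotient map π: X → X/∼ sends ξ ↦ [ξ], ρ ↦ [ρ=σ], σ ↦ [ρ=σ].
For each subset V ⊆ X/∼, compute π^{-1}(V) ⊆ X and check whether π^{-1}(V) ∈ τ. V is open in τ_Q iff π^{-1}(V) ∈ τ.
  V = {}: π^{-1}(V) = ∅ ∈ τ ✓.
  V = {[ξ]}: π^{-1}(V) = {ξ} ∉ τ ✗.
  V = {[ρ=σ]}: π^{-1}(V) = {ρ, σ} ∉ τ ✗.
  V = {[ξ], [ρ=σ]}: π^{-1}(V) = {ξ, ρ, σ} ∈ τ ✓.
Open sets in the quotient: τ_Q = {{}, {[ξ], [ρ=σ]}} (2 elements).


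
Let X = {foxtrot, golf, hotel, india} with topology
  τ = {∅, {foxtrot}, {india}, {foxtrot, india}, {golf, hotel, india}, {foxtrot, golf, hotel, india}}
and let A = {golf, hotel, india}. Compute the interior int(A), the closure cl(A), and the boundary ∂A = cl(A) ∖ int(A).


int(A) = {golf, hotel, india}, cl(A) = {golf, hotel, india}, ∂A = ∅.

Closed sets in (X, τ) are complements of opens:
  closed(X, τ) = {∅, {foxtrot}, {golf, hotel}, {foxtrot, golf, hotel}, {golf, hotel, india}, {foxtrot, golf, hotel, india}}.
int(A) = ⋃ {U ∈ τ : U ⊆ A}. Opens contained in A: ∅, {india}, {golf, hotel, india}.
Taking the union of these: int(A) = {golf, hotel, india}.
cl(A) = ⋂ {C closed : A ⊆ C}. Closed sets containing A: {golf, hotel, india}, {foxtrot, golf, hotel, india}.
Intersecting these: cl(A) = {golf, hotel, india}.
∂A = cl(A) ∖ int(A) = {golf, hotel, india} ∖ {golf, hotel, india} = ∅.


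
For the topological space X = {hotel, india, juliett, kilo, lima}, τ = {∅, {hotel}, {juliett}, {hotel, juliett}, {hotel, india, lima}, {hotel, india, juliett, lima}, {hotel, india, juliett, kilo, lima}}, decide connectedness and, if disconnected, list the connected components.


(X, τ) is connected.

Find clopen sets (U ∈ τ with X ∖ U ∈ τ):
  U = ∅, X ∖ U = {hotel, india, juliett, kilo, lima} — both open, so U is clopen.
  U = {hotel, india, juliett, kilo, lima}, X ∖ U = ∅ — both open, so U is clopen.
Only trivial clopens (∅ and X) exist, so (X, τ) is connected.
Compute connected components by grouping points that agree on all clopens:
  component: {hotel, india, juliett, kilo, lima}


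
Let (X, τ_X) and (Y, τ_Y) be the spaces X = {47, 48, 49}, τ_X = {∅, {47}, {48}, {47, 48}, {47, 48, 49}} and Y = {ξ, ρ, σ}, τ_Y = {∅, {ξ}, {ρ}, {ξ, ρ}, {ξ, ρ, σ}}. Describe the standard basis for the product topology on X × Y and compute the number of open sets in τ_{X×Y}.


Basis B = {∅ × ∅, {47} × {ξ}, {47} × {ρ}, {48} × {ξ}, {48} × {ρ}, {47} × {ξ, ρ}, {47, 48} × {ξ}, {47, 48} × {ρ}, {48} × {ξ, ρ}, {47} × {ξ, ρ, σ}, {47, 48, 49} × {ξ}, {47, 48, 49} × {ρ}, {48} × {ξ, ρ, σ}, {47, 48} × {ξ, ρ}, {47, 48} × {ξ, ρ, σ}, {47, 48, 49} × {ξ, ρ}, {47, 48, 49} × {ξ, ρ, σ}}; |τ_{X×Y}| = 48.

Enumerate products U × V with U ∈ τ_X, V ∈ τ_Y (deduplicated):
  ∅ × ∅ = {} (∅)
  {47} × {ξ} = {(47,ξ)}
  {47} × {ρ} = {(47,ρ)}
  {48} × {ξ} = {(48,ξ)}
  {48} × {ρ} = {(48,ρ)}
  {47} × {ξ, ρ} = {(47,ξ), (47,ρ)}
  {47, 48} × {ξ} = {(47,ξ), (48,ξ)}
  {47, 48} × {ρ} = {(47,ρ), (48,ρ)}
  {48} × {ξ, ρ} = {(48,ξ), (48,ρ)}
  {47} × {ξ, ρ, σ} = {(47,ξ), (47,ρ), (47,σ)}
  {47, 48, 49} × {ξ} = {(47,ξ), (48,ξ), (49,ξ)}
  {47, 48, 49} × {ρ} = {(47,ρ), (48,ρ), (49,ρ)}
  {48} × {ξ, ρ, σ} = {(48,ξ), (48,ρ), (48,σ)}
  {47, 48} × {ξ, ρ} = {(47,ξ), (47,ρ), (48,ξ), (48,ρ)}
  {47, 48} × {ξ, ρ, σ} = {(47,ξ), (47,ρ), (47,σ), (48,ξ), (48,ρ), (48,σ)}
  {47, 48, 49} × {ξ, ρ} = {(47,ξ), (47,ρ), (48,ξ), (48,ρ), (49,ξ), (49,ρ)}
  {47, 48, 49} × {ξ, ρ, σ} = {(47,ξ), (47,ρ), (47,σ), (48,ξ), (48,ρ), (48,σ), (49,ξ), (49,ρ), (49,σ)}
These 17 distinct sets form the basis B.
Close under arbitrary unions to get τ_{X×Y}; counting gives |τ_{X×Y}| = 48.


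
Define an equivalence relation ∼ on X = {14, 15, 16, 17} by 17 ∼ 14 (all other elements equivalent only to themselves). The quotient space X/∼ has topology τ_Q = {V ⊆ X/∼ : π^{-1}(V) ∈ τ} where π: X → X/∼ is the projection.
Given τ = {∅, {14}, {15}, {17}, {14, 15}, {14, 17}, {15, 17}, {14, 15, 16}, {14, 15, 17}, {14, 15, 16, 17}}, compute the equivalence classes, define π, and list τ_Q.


X/∼ = {[14=17], [15], [16]}; |τ_Q| = 5.

Equivalence classes: [14=17], [15], [16].
Quotient map π: X → X/∼ sends 14 ↦ [14=17], 15 ↦ [15], 16 ↦ [16], 17 ↦ [14=17].
For each subset V ⊆ X/∼, compute π^{-1}(V) ⊆ X and check whether π^{-1}(V) ∈ τ. V is open in τ_Q iff π^{-1}(V) ∈ τ.
  V = {}: π^{-1}(V) = ∅ ∈ τ ✓.
  V = {[14=17]}: π^{-1}(V) = {14, 17} ∈ τ ✓.
  V = {[15]}: π^{-1}(V) = {15} ∈ τ ✓.
  V = {[14=17], [15]}: π^{-1}(V) = {14, 15, 17} ∈ τ ✓.
  V = {[16]}: π^{-1}(V) = {16} ∉ τ ✗.
  V = {[14=17], [16]}: π^{-1}(V) = {14, 16, 17} ∉ τ ✗.
  V = {[15], [16]}: π^{-1}(V) = {15, 16} ∉ τ ✗.
  V = {[14=17], [15], [16]}: π^{-1}(V) = {14, 15, 16, 17} ∈ τ ✓.
Open sets in the quotient: τ_Q = {{}, {[14=17]}, {[15]}, {[14=17], [15]}, {[14=17], [15], [16]}} (5 elements).


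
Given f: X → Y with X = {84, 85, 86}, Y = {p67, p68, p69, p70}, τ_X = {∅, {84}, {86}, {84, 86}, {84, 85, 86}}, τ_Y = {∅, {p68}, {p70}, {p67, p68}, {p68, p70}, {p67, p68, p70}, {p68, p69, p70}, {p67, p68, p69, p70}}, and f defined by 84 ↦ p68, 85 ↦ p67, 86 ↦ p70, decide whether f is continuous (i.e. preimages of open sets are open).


f is NOT continuous.

Compute f^{-1}(U) for each U ∈ τ_Y:
  U = ∅: f^{-1}(U) = ∅ ∈ τ_X ✓.
  U = {p68}: f^{-1}(U) = {84} ∈ τ_X ✓.
  U = {p70}: f^{-1}(U) = {86} ∈ τ_X ✓.
  U = {p67, p68}: f^{-1}(U) = {84, 85} ∉ τ_X ✗.
  U = {p68, p70}: f^{-1}(U) = {84, 86} ∈ τ_X ✓.
  U = {p67, p68, p70}: f^{-1}(U) = {84, 85, 86} ∈ τ_X ✓.
  U = {p68, p69, p70}: f^{-1}(U) = {84, 86} ∈ τ_X ✓.
  U = {p67, p68, p69, p70}: f^{-1}(U) = {84, 85, 86} ∈ τ_X ✓.
Found U = {p67, p68} with f^{-1}(U) = {84, 85} not in τ_X. Therefore f is NOT continuous.


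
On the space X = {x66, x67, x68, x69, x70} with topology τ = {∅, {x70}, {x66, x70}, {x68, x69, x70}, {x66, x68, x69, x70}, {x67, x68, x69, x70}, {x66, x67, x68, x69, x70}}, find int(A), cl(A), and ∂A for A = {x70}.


int(A) = {x70}, cl(A) = {x66, x67, x68, x69, x70}, ∂A = {x66, x67, x68, x69}.

Closed sets in (X, τ) are complements of opens:
  closed(X, τ) = {∅, {x66}, {x67}, {x66, x67}, {x67, x68, x69}, {x66, x67, x68, x69}, {x66, x67, x68, x69, x70}}.
int(A) = ⋃ {U ∈ τ : U ⊆ A}. Opens contained in A: ∅, {x70}.
Taking the union of these: int(A) = {x70}.
cl(A) = ⋂ {C closed : A ⊆ C}. Closed sets containing A: {x66, x67, x68, x69, x70}.
Intersecting these: cl(A) = {x66, x67, x68, x69, x70}.
∂A = cl(A) ∖ int(A) = {x66, x67, x68, x69, x70} ∖ {x70} = {x66, x67, x68, x69}.


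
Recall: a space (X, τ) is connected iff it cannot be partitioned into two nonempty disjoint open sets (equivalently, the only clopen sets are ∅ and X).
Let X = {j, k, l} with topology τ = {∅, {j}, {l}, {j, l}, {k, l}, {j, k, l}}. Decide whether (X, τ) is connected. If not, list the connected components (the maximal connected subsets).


(X, τ) is disconnected; components = [{j}, {k, l}].

Find clopen sets (U ∈ τ with X ∖ U ∈ τ):
  U = ∅, X ∖ U = {j, k, l} — both open, so U is clopen.
  U = {j}, X ∖ U = {k, l} — both open, so U is clopen.
  U = {k, l}, X ∖ U = {j} — both open, so U is clopen.
  U = {j, k, l}, X ∖ U = ∅ — both open, so U is clopen.
Nontrivial clopen(s) exist: e.g. {k, l}. So (X, τ) is disconnected.
Compute connected components by grouping points that agree on all clopens:
  component: {j}
  component: {k, l}


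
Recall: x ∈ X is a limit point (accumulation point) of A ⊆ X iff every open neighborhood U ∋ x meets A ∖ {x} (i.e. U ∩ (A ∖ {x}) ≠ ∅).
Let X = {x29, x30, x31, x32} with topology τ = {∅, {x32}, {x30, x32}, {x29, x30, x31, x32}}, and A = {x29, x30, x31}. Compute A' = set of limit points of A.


A' = {x29, x31}

For each x ∈ X, list the open sets U ∈ τ with x ∈ U, then check whether U ∩ (A ∖ {x}) ≠ ∅ for every such U.
  x = x29: opens ∋ x are {x29, x30, x31, x32}; each meets A ∖ {x29}, so x IS a limit point.
  x = x30: open {x30, x32} ∋ x has {x30, x32} ∩ (A ∖ {x30}) = ∅, so x is NOT a limit point.
  x = x31: opens ∋ x are {x29, x30, x31, x32}; each meets A ∖ {x31}, so x IS a limit point.
  x = x32: open {x32} ∋ x has {x32} ∩ (A ∖ {x32}) = ∅, so x is NOT a limit point.
Collecting: A' = {x29, x31}.


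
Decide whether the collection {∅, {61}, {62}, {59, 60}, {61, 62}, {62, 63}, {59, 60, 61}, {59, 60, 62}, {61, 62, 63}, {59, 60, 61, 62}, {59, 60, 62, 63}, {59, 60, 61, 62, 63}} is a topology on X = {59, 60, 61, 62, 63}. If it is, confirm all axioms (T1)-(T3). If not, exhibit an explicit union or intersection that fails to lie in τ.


τ IS a topology on X.

Axiom (T1): ∅ ∈ τ? Yes; X ∈ τ? Yes.
Axiom (T2/T3): check pairwise unions and intersections of members of τ.
All pairwise intersections and unions checked — each lies in τ. Therefore τ satisfies (T1), (T2), (T3): it IS a topology on X.


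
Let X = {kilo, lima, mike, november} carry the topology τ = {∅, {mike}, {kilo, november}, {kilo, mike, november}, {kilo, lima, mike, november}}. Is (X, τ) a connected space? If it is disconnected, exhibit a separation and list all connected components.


(X, τ) is connected.

Find clopen sets (U ∈ τ with X ∖ U ∈ τ):
  U = ∅, X ∖ U = {kilo, lima, mike, november} — both open, so U is clopen.
  U = {kilo, lima, mike, november}, X ∖ U = ∅ — both open, so U is clopen.
Only trivial clopens (∅ and X) exist, so (X, τ) is connected.
Compute connected components by grouping points that agree on all clopens:
  component: {kilo, lima, mike, november}


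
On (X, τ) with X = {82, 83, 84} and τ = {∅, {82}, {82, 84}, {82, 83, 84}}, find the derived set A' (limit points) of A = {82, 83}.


A' = {83, 84}

For each x ∈ X, list the open sets U ∈ τ with x ∈ U, then check whether U ∩ (A ∖ {x}) ≠ ∅ for every such U.
  x = 82: open {82} ∋ x has {82} ∩ (A ∖ {82}) = ∅, so x is NOT a limit point.
  x = 83: opens ∋ x are {82, 83, 84}; each meets A ∖ {83}, so x IS a limit point.
  x = 84: opens ∋ x are {82, 84}, {82, 83, 84}; each meets A ∖ {84}, so x IS a limit point.
Collecting: A' = {83, 84}.


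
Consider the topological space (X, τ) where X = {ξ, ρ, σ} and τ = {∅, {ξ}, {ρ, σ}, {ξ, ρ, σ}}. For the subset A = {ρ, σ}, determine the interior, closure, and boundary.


int(A) = {ρ, σ}, cl(A) = {ρ, σ}, ∂A = ∅.

Closed sets in (X, τ) are complements of opens:
  closed(X, τ) = {∅, {ξ}, {ρ, σ}, {ξ, ρ, σ}}.
int(A) = ⋃ {U ∈ τ : U ⊆ A}. Opens contained in A: ∅, {ρ, σ}.
Taking the union of these: int(A) = {ρ, σ}.
cl(A) = ⋂ {C closed : A ⊆ C}. Closed sets containing A: {ρ, σ}, {ξ, ρ, σ}.
Intersecting these: cl(A) = {ρ, σ}.
∂A = cl(A) ∖ int(A) = {ρ, σ} ∖ {ρ, σ} = ∅.


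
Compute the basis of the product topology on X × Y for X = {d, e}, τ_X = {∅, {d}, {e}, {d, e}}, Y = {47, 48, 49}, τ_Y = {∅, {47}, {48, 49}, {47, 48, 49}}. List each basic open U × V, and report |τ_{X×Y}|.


Basis B = {∅ × ∅, {d} × {47}, {e} × {47}, {d, e} × {47}, {d} × {48, 49}, {e} × {48, 49}, {d} × {47, 48, 49}, {e} × {47, 48, 49}, {d, e} × {48, 49}, {d, e} × {47, 48, 49}}; |τ_{X×Y}| = 16.

Enumerate products U × V with U ∈ τ_X, V ∈ τ_Y (deduplicated):
  ∅ × ∅ = {} (∅)
  {d} × {47} = {(d,47)}
  {e} × {47} = {(e,47)}
  {d, e} × {47} = {(d,47), (e,47)}
  {d} × {48, 49} = {(d,48), (d,49)}
  {e} × {48, 49} = {(e,48), (e,49)}
  {d} × {47, 48, 49} = {(d,47), (d,48), (d,49)}
  {e} × {47, 48, 49} = {(e,47), (e,48), (e,49)}
  {d, e} × {48, 49} = {(d,48), (d,49), (e,48), (e,49)}
  {d, e} × {47, 48, 49} = {(d,47), (d,48), (d,49), (e,47), (e,48), (e,49)}
These 10 distinct sets form the basis B.
Close under arbitrary unions to get τ_{X×Y}; counting gives |τ_{X×Y}| = 16.


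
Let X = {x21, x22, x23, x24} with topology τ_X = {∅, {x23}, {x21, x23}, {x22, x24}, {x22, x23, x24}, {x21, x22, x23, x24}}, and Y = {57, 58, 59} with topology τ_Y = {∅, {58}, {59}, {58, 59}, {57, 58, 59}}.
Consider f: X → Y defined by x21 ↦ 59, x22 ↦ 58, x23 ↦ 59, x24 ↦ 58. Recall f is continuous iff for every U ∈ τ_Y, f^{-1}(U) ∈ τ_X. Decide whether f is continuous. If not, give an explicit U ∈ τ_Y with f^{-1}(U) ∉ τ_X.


f IS continuous.

Compute f^{-1}(U) for each U ∈ τ_Y:
  U = ∅: f^{-1}(U) = ∅ ∈ τ_X ✓.
  U = {58}: f^{-1}(U) = {x22, x24} ∈ τ_X ✓.
  U = {59}: f^{-1}(U) = {x21, x23} ∈ τ_X ✓.
  U = {58, 59}: f^{-1}(U) = {x21, x22, x23, x24} ∈ τ_X ✓.
  U = {57, 58, 59}: f^{-1}(U) = {x21, x22, x23, x24} ∈ τ_X ✓.
Every preimage lies in τ_X, so f IS continuous.


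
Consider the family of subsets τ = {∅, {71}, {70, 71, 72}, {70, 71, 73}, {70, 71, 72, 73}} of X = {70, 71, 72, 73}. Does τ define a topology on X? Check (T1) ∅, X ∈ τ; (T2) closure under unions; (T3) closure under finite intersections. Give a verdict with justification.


τ is NOT a topology on X.

Axiom (T1): ∅ ∈ τ? Yes; X ∈ τ? Yes.
Axiom (T2/T3): check pairwise unions and intersections of members of τ.
Counterexample for (T3): {70, 71, 72} ∩ {70, 71, 73} = {70, 71} ∉ τ. Therefore τ is NOT a topology.


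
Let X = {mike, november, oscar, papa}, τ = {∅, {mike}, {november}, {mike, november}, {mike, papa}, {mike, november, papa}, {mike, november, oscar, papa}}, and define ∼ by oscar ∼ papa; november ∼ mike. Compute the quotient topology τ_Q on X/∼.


X/∼ = {[mike=november], [oscar=papa]}; |τ_Q| = 3.

Equivalence classes: [mike=november], [oscar=papa].
Quotient map π: X → X/∼ sends mike ↦ [mike=november], november ↦ [mike=november], oscar ↦ [oscar=papa], papa ↦ [oscar=papa].
For each subset V ⊆ X/∼, compute π^{-1}(V) ⊆ X and check whether π^{-1}(V) ∈ τ. V is open in τ_Q iff π^{-1}(V) ∈ τ.
  V = {}: π^{-1}(V) = ∅ ∈ τ ✓.
  V = {[mike=november]}: π^{-1}(V) = {mike, november} ∈ τ ✓.
  V = {[oscar=papa]}: π^{-1}(V) = {oscar, papa} ∉ τ ✗.
  V = {[mike=november], [oscar=papa]}: π^{-1}(V) = {mike, november, oscar, papa} ∈ τ ✓.
Open sets in the quotient: τ_Q = {{}, {[mike=november]}, {[mike=november], [oscar=papa]}} (3 elements).


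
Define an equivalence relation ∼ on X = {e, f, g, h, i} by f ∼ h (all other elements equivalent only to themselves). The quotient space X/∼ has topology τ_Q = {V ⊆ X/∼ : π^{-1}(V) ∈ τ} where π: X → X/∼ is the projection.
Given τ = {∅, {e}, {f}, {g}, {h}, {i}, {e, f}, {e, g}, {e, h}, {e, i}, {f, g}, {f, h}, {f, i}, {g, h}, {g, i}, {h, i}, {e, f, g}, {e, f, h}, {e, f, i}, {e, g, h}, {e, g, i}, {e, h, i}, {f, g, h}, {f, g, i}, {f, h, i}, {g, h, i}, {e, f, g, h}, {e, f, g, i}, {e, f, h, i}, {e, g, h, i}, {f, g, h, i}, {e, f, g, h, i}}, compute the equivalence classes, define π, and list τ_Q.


X/∼ = {[e], [f=h], [g], [i]}; |τ_Q| = 16.

Equivalence classes: [e], [f=h], [g], [i].
Quotient map π: X → X/∼ sends e ↦ [e], f ↦ [f=h], g ↦ [g], h ↦ [f=h], i ↦ [i].
For each subset V ⊆ X/∼, compute π^{-1}(V) ⊆ X and check whether π^{-1}(V) ∈ τ. V is open in τ_Q iff π^{-1}(V) ∈ τ.
  V = {}: π^{-1}(V) = ∅ ∈ τ ✓.
  V = {[e]}: π^{-1}(V) = {e} ∈ τ ✓.
  V = {[f=h]}: π^{-1}(V) = {f, h} ∈ τ ✓.
  V = {[e], [f=h]}: π^{-1}(V) = {e, f, h} ∈ τ ✓.
  V = {[g]}: π^{-1}(V) = {g} ∈ τ ✓.
  V = {[e], [g]}: π^{-1}(V) = {e, g} ∈ τ ✓.
  V = {[f=h], [g]}: π^{-1}(V) = {f, g, h} ∈ τ ✓.
  V = {[e], [f=h], [g]}: π^{-1}(V) = {e, f, g, h} ∈ τ ✓.
  V = {[i]}: π^{-1}(V) = {i} ∈ τ ✓.
  V = {[e], [i]}: π^{-1}(V) = {e, i} ∈ τ ✓.
  V = {[f=h], [i]}: π^{-1}(V) = {f, h, i} ∈ τ ✓.
  V = {[e], [f=h], [i]}: π^{-1}(V) = {e, f, h, i} ∈ τ ✓.
  V = {[g], [i]}: π^{-1}(V) = {g, i} ∈ τ ✓.
  V = {[e], [g], [i]}: π^{-1}(V) = {e, g, i} ∈ τ ✓.
  V = {[f=h], [g], [i]}: π^{-1}(V) = {f, g, h, i} ∈ τ ✓.
  V = {[e], [f=h], [g], [i]}: π^{-1}(V) = {e, f, g, h, i} ∈ τ ✓.
Open sets in the quotient: τ_Q = {{}, {[e]}, {[f=h]}, {[e], [f=h]}, {[g]}, {[e], [g]}, {[f=h], [g]}, {[e], [f=h], [g]}, {[i]}, {[e], [i]}, {[f=h], [i]}, {[e], [f=h], [i]}, {[g], [i]}, {[e], [g], [i]}, {[f=h], [g], [i]}, {[e], [f=h], [g], [i]}} (16 elements).


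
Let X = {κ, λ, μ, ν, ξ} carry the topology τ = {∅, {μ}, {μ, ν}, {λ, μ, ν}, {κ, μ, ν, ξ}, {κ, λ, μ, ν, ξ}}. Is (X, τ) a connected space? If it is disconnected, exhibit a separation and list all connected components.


(X, τ) is connected.

Find clopen sets (U ∈ τ with X ∖ U ∈ τ):
  U = ∅, X ∖ U = {κ, λ, μ, ν, ξ} — both open, so U is clopen.
  U = {κ, λ, μ, ν, ξ}, X ∖ U = ∅ — both open, so U is clopen.
Only trivial clopens (∅ and X) exist, so (X, τ) is connected.
Compute connected components by grouping points that agree on all clopens:
  component: {κ, λ, μ, ν, ξ}


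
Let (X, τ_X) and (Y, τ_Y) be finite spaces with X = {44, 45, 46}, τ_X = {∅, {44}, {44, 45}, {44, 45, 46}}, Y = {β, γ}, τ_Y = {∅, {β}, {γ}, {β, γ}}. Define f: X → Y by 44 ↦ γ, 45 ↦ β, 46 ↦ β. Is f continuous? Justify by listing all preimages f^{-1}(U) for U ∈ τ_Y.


f is NOT continuous.

Compute f^{-1}(U) for each U ∈ τ_Y:
  U = ∅: f^{-1}(U) = ∅ ∈ τ_X ✓.
  U = {β}: f^{-1}(U) = {45, 46} ∉ τ_X ✗.
  U = {γ}: f^{-1}(U) = {44} ∈ τ_X ✓.
  U = {β, γ}: f^{-1}(U) = {44, 45, 46} ∈ τ_X ✓.
Found U = {β} with f^{-1}(U) = {45, 46} not in τ_X. Therefore f is NOT continuous.
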